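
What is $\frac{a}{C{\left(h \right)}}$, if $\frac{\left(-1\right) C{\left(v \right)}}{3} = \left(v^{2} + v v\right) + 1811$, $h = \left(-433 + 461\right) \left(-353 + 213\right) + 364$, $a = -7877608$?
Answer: $\frac{7877608}{75876249} \approx 0.10382$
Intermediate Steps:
$h = -3556$ ($h = 28 \left(-140\right) + 364 = -3920 + 364 = -3556$)
$C{\left(v \right)} = -5433 - 6 v^{2}$ ($C{\left(v \right)} = - 3 \left(\left(v^{2} + v v\right) + 1811\right) = - 3 \left(\left(v^{2} + v^{2}\right) + 1811\right) = - 3 \left(2 v^{2} + 1811\right) = - 3 \left(1811 + 2 v^{2}\right) = -5433 - 6 v^{2}$)
$\frac{a}{C{\left(h \right)}} = - \frac{7877608}{-5433 - 6 \left(-3556\right)^{2}} = - \frac{7877608}{-5433 - 75870816} = - \frac{7877608}{-75876249} = \left(-7877608\right) \left(- \frac{1}{75876249}\right) = \frac{7877608}{75876249}$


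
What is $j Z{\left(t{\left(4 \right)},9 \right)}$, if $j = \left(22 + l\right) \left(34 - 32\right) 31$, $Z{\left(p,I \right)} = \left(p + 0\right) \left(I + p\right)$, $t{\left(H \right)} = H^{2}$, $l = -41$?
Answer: $-471200$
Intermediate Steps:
$Z{\left(p,I \right)} = p \left(I + p\right)$
$j = -1178$ ($j = \left(22 - 41\right) \left(34 - 32\right) 31 = \left(-19\right) 2 \cdot 31 = \left(-38\right) 31 = -1178$)
$j Z{\left(t{\left(4 \right)},9 \right)} = - 1178 \cdot 4^{2} \left(9 + 4^{2}\right) = - 1178 \cdot 16 \left(9 + 16\right) = - 1178 \cdot 16 \cdot 25 = \left(-1178\right) 400 = -471200$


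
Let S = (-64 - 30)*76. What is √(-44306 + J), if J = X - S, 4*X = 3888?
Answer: I*√36190 ≈ 190.24*I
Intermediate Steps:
X = 972 (X = (¼)*3888 = 972)
S = -7144 (S = -94*76 = -7144)
J = 8116 (J = 972 - 1*(-7144) = 972 + 7144 = 8116)
√(-44306 + J) = √(-44306 + 8116) = √(-36190) = I*√36190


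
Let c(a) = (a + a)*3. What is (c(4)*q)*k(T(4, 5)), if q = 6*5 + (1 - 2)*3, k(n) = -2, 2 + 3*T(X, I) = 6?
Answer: -1296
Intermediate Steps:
c(a) = 6*a (c(a) = (2*a)*3 = 6*a)
T(X, I) = 4/3 (T(X, I) = -2/3 + (1/3)*6 = -2/3 + 2 = 4/3)
q = 27 (q = 30 - 1*3 = 30 - 3 = 27)
(c(4)*q)*k(T(4, 5)) = ((6*4)*27)*(-2) = (24*27)*(-2) = 648*(-2) = -1296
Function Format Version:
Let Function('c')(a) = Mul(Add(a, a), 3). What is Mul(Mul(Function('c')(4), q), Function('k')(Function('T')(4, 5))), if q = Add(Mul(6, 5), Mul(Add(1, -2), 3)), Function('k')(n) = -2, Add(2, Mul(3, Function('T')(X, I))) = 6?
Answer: -1296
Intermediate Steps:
Function('c')(a) = Mul(6, a) (Function('c')(a) = Mul(Mul(2, a), 3) = Mul(6, a))
Function('T')(X, I) = Rational(4, 3) (Function('T')(X, I) = Add(Rational(-2, 3), Mul(Rational(1, 3), 6)) = Add(Rational(-2, 3), 2) = Rational(4, 3))
q = 27 (q = Add(30, Mul(-1, 3)) = Add(30, -3) = 27)
Mul(Mul(Function('c')(4), q), Function('k')(Function('T')(4, 5))) = Mul(Mul(Mul(6, 4), 27), -2) = Mul(Mul(24, 27), -2) = Mul(648, -2) = -1296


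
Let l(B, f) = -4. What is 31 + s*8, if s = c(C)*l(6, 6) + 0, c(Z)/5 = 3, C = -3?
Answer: -449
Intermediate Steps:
c(Z) = 15 (c(Z) = 5*3 = 15)
s = -60 (s = 15*(-4) + 0 = -60 + 0 = -60)
31 + s*8 = 31 - 60*8 = 31 - 480 = -449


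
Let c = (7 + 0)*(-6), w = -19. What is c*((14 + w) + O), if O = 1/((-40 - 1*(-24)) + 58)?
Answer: 209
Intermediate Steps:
c = -42 (c = 7*(-6) = -42)
O = 1/42 (O = 1/((-40 + 24) + 58) = 1/(-16 + 58) = 1/42 ≈ 0.023810)
c*((14 + w) + O) = -42*((14 - 19) + 1/42) = -42*(-5 + 1/42) = -42*(-209/42) = 209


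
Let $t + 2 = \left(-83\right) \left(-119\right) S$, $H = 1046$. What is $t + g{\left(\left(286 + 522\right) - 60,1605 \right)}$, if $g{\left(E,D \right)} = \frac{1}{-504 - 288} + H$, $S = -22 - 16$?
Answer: $- \frac{296431345}{792} \approx -3.7428 \cdot 10^{5}$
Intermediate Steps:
$S = -38$ ($S = -22 - 16 = -38$)
$g{\left(E,D \right)} = \frac{828431}{792}$ ($g{\left(E,D \right)} = \frac{1}{-504 - 288} + 1046 = \frac{1}{-792} + 1046 = - \frac{1}{792} + 1046 = \frac{828431}{792}$)
$t = -375328$ ($t = -2 + \left(-83\right) \left(-119\right) \left(-38\right) = -2 + 9877 \left(-38\right) = -2 - 375326 = -375328$)
$t + g{\left(\left(286 + 522\right) - 60,1605 \right)} = -375328 + \frac{828431}{792} = - \frac{296431345}{792}$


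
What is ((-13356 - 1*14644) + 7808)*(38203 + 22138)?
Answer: -1218405472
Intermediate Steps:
((-13356 - 1*14644) + 7808)*(38203 + 22138) = ((-13356 - 14644) + 7808)*60341 = (-28000 + 7808)*60341 = -20192*60341 = -1218405472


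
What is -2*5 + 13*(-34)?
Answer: -452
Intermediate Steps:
-2*5 + 13*(-34) = -10 - 442 = -452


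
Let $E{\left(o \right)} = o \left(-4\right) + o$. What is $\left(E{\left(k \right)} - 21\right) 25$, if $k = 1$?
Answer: $-600$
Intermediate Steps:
$E{\left(o \right)} = - 3 o$ ($E{\left(o \right)} = - 4 o + o = - 3 o$)
$\left(E{\left(k \right)} - 21\right) 25 = \left(\left(-3\right) 1 - 21\right) 25 = \left(-3 - 21\right) 25 = \left(-24\right) 25 = -600$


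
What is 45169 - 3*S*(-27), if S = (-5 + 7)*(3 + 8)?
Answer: 46951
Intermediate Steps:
S = 22 (S = 2*11 = 22)
45169 - 3*S*(-27) = 45169 - 3*22*(-27) = 45169 - 66*(-27) = 45169 + 1782 = 46951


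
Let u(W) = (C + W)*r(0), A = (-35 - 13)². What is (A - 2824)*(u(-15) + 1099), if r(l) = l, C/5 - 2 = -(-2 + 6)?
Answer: -571480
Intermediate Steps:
C = -10 (C = 10 + 5*(-(-2 + 6)) = 10 + 5*(-1*4) = 10 + 5*(-4) = 10 - 20 = -10)
A = 2304 (A = (-48)² = 2304)
u(W) = 0 (u(W) = (-10 + W)*0 = 0)
(A - 2824)*(u(-15) + 1099) = (2304 - 2824)*(0 + 1099) = -520*1099 = -571480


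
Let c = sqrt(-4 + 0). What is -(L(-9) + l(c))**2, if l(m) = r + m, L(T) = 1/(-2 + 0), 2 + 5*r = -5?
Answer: 39/100 + 38*I/5 ≈ 0.39 + 7.6*I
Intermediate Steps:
r = -7/5 (r = -2/5 + (1/5)*(-5) = -2/5 - 1 = -7/5 ≈ -1.4000)
L(T) = -1/2 (L(T) = 1/(-2) = -1/2)
c = 2*I (c = sqrt(-4) = 2*I ≈ 2.0*I)
l(m) = -7/5 + m
-(L(-9) + l(c))**2 = -(-1/2 + (-7/5 + 2*I))**2 = -(-19/10 + 2*I)**2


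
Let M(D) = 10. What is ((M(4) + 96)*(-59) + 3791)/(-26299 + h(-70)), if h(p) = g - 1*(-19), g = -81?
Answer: 821/8787 ≈ 0.093433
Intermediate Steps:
h(p) = -62 (h(p) = -81 - 1*(-19) = -81 + 19 = -62)
((M(4) + 96)*(-59) + 3791)/(-26299 + h(-70)) = ((10 + 96)*(-59) + 3791)/(-26299 - 62) = (106*(-59) + 3791)/(-26361) = (-6254 + 3791)*(-1/26361) = -2463*(-1/26361) = 821/8787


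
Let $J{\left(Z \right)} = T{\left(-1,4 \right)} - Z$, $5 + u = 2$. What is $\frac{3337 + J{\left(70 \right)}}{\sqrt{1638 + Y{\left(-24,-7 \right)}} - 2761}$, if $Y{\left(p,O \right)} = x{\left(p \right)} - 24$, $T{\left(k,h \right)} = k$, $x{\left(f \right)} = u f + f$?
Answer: $- \frac{9017426}{7621459} - \frac{3266 \sqrt{1662}}{7621459} \approx -1.2006$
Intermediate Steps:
$u = -3$ ($u = -5 + 2 = -3$)
$x{\left(f \right)} = - 2 f$ ($x{\left(f \right)} = - 3 f + f = - 2 f$)
$Y{\left(p,O \right)} = -24 - 2 p$ ($Y{\left(p,O \right)} = - 2 p - 24 = -24 - 2 p$)
$J{\left(Z \right)} = -1 - Z$
$\frac{3337 + J{\left(70 \right)}}{\sqrt{1638 + Y{\left(-24,-7 \right)}} - 2761} = \frac{3337 - 71}{\sqrt{1638 - -24} - 2761} = \frac{3337 - 71}{\sqrt{1638 + \left(-24 + 48\right)} - 2761} = \frac{3337 - 71}{\sqrt{1638 + 24} - 2761} = \frac{3266}{\sqrt{1662} - 2761} = \frac{3266}{-2761 + \sqrt{1662}}$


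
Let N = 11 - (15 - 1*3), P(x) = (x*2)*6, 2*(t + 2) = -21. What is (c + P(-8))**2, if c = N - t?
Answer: 28561/4 ≈ 7140.3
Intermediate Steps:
t = -25/2 (t = -2 + (1/2)*(-21) = -2 - 21/2 = -25/2 ≈ -12.500)
P(x) = 12*x (P(x) = (2*x)*6 = 12*x)
N = -1 (N = 11 - (15 - 3) = 11 - 1*12 = 11 - 12 = -1)
c = 23/2 (c = -1 - 1*(-25/2) = -1 + 25/2 = 23/2 ≈ 11.500)
(c + P(-8))**2 = (23/2 + 12*(-8))**2 = (23/2 - 96)**2 = (-169/2)**2 = 28561/4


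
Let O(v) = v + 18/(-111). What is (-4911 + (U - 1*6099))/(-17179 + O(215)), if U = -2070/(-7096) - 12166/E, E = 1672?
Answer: 13739523871/21156379844 ≈ 0.64943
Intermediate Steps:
U = -235423/33706 (U = -2070/(-7096) - 12166/1672 = -2070*(-1/7096) - 12166*1/1672 = 1035/3548 - 553/76 = -235423/33706 ≈ -6.9846)
O(v) = -6/37 + v (O(v) = v + 18*(-1/111) = v - 6/37 = -6/37 + v)
(-4911 + (U - 1*6099))/(-17179 + O(215)) = (-4911 + (-235423/33706 - 1*6099))/(-17179 + (-6/37 + 215)) = (-4911 + (-235423/33706 - 6099))/(-17179 + 7949/37) = (-4911 - 205808317/33706)/(-627674/37) = -371338483/33706*(-37/627674) = 13739523871/21156379844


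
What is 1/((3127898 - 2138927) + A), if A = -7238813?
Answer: -1/6249842 ≈ -1.6000e-7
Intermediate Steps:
1/((3127898 - 2138927) + A) = 1/((3127898 - 2138927) - 7238813) = 1/(988971 - 7238813) = 1/(-6249842) = -1/6249842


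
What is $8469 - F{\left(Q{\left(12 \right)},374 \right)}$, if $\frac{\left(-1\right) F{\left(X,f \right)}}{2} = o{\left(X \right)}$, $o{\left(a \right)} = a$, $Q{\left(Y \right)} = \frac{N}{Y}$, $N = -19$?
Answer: $\frac{50795}{6} \approx 8465.8$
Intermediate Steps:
$Q{\left(Y \right)} = - \frac{19}{Y}$
$F{\left(X,f \right)} = - 2 X$
$8469 - F{\left(Q{\left(12 \right)},374 \right)} = 8469 - - 2 \left(- \frac{19}{12}\right) = 8469 - - 2 \left(\left(-19\right) \frac{1}{12}\right) = 8469 - \left(-2\right) \left(- \frac{19}{12}\right) = 8469 - \frac{19}{6} = \frac{50795}{6}$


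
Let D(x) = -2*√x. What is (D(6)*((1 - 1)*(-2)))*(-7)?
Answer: 0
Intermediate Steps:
(D(6)*((1 - 1)*(-2)))*(-7) = ((-2*√6)*((1 - 1)*(-2)))*(-7) = ((-2*√6)*(0*(-2)))*(-7) = (-2*√6*0)*(-7) = 0*(-7) = 0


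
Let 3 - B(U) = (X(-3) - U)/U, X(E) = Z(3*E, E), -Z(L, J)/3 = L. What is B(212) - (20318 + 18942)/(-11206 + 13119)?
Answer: -6752547/405556 ≈ -16.650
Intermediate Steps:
Z(L, J) = -3*L
X(E) = -9*E
B(U) = 3 - (27 - U)/U (B(U) = 3 - (-9*(-3) - U)/U = 3 - (27 - U)/U)
B(212) - (20318 + 18942)/(-11206 + 13119) = (4 - 27/212) - (20318 + 18942)/(-11206 + 13119) = (4 - 27*1/212) - 39260/1913 = (4 - 27/212) - 39260/1913 = 821/212 - 1*39260/1913 = 821/212 - 39260/1913 = -6752547/405556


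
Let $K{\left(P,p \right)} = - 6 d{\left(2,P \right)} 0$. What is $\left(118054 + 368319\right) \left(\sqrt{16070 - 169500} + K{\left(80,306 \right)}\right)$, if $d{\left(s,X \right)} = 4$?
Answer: $486373 i \sqrt{153430} \approx 1.9051 \cdot 10^{8} i$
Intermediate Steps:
$K{\left(P,p \right)} = 0$ ($K{\left(P,p \right)} = \left(-6\right) 4 \cdot 0 = \left(-24\right) 0 = 0$)
$\left(118054 + 368319\right) \left(\sqrt{16070 - 169500} + K{\left(80,306 \right)}\right) = \left(118054 + 368319\right) \left(\sqrt{16070 - 169500} + 0\right) = 486373 \left(\sqrt{-153430} + 0\right) = 486373 \left(i \sqrt{153430} + 0\right) = 486373 i \sqrt{153430}$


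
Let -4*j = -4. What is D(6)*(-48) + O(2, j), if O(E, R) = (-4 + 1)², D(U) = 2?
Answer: -87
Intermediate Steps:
j = 1 (j = -¼*(-4) = 1)
O(E, R) = 9 (O(E, R) = (-3)² = 9)
D(6)*(-48) + O(2, j) = 2*(-48) + 9 = -96 + 9 = -87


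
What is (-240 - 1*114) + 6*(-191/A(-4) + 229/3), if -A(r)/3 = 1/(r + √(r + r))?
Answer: -1424 + 764*I*√2 ≈ -1424.0 + 1080.5*I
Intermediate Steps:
A(r) = -3/(r + √2*√r) (A(r) = -3/(r + √(r + r)) = -3/(r + √(2*r)) = -3/(r + √2*√r))
(-240 - 1*114) + 6*(-191/A(-4) + 229/3) = (-240 - 1*114) + 6*(-(764/3 - 382*I*√2/3) + 229/3) = (-240 - 114) + 6*(-(764/3 - 382*I*√2/3) + 229*(⅓)) = -354 + 6*(-(764/3 - 382*I*√2/3) + 229/3) = -354 + 6*(-191*(4/3 - 2*I*√2/3) + 229/3) = -354 + 6*((-764/3 + 382*I*√2/3) + 229/3) = -354 + 6*(-535/3 + 382*I*√2/3) = -354 + (-1070 + 764*I*√2) = -1424 + 764*I*√2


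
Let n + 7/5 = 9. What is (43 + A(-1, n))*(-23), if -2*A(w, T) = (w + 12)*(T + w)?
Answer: -1541/10 ≈ -154.10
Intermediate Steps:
n = 38/5 (n = -7/5 + 9 = 38/5 ≈ 7.6000)
A(w, T) = -(12 + w)*(T + w)/2 (A(w, T) = -(w + 12)*(T + w)/2 = -(12 + w)*(T + w)/2)
(43 + A(-1, n))*(-23) = (43 + (-6*38/5 - 6*(-1) - ½*(-1)² - ½*38/5*(-1)))*(-23) = (43 + (-228/5 + 6 - ½*1 + 19/5))*(-23) = (43 + (-228/5 + 6 - ½ + 19/5))*(-23) = (43 - 363/10)*(-23) = (67/10)*(-23) = -1541/10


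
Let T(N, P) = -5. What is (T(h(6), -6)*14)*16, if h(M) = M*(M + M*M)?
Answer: -1120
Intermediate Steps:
h(M) = M*(M + M²)
(T(h(6), -6)*14)*16 = -5*14*16 = -70*16 = -1120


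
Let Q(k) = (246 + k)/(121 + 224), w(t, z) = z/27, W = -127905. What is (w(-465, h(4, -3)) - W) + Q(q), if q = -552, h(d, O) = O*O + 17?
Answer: 397145261/3105 ≈ 1.2791e+5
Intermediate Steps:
h(d, O) = 17 + O**2 (h(d, O) = O**2 + 17 = 17 + O**2)
w(t, z) = z/27 (w(t, z) = z*(1/27) = z/27)
Q(k) = 82/115 + k/345 (Q(k) = (246 + k)/345 = (246 + k)*(1/345) = 82/115 + k/345)
(w(-465, h(4, -3)) - W) + Q(q) = ((17 + (-3)**2)/27 - 1*(-127905)) + (82/115 + (1/345)*(-552)) = ((17 + 9)/27 + 127905) + (82/115 - 8/5) = ((1/27)*26 + 127905) - 102/115 = (26/27 + 127905) - 102/115 = 3453461/27 - 102/115 = 397145261/3105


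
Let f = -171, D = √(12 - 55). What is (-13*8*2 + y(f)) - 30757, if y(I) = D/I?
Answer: -30965 - I*√43/171 ≈ -30965.0 - 0.038348*I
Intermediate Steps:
D = I*√43 (D = √(-43) = I*√43 ≈ 6.5574*I)
y(I) = I*√43/I (y(I) = (I*√43)/I = I*√43/I)
(-13*8*2 + y(f)) - 30757 = (-13*8*2 + I*√43/(-171)) - 30757 = (-104*2 + I*√43*(-1/171)) - 30757 = (-208 - I*√43/171) - 30757 = -30965 - I*√43/171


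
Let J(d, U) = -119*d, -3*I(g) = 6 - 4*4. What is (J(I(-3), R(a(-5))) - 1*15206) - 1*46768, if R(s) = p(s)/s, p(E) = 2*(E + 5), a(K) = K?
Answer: -187112/3 ≈ -62371.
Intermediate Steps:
I(g) = 10/3 (I(g) = -(6 - 4*4)/3 = -(6 - 16)/3 = -⅓*(-10) = 10/3)
p(E) = 10 + 2*E (p(E) = 2*(5 + E) = 10 + 2*E)
R(s) = (10 + 2*s)/s
(J(I(-3), R(a(-5))) - 1*15206) - 1*46768 = (-119*10/3 - 1*15206) - 1*46768 = (-1190/3 - 15206) - 46768 = -46808/3 - 46768 = -187112/3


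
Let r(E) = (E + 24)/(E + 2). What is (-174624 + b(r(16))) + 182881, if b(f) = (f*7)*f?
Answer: 671617/81 ≈ 8291.6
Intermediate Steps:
r(E) = (24 + E)/(2 + E)
b(f) = 7*f² (b(f) = (7*f)*f = 7*f²)
(-174624 + b(r(16))) + 182881 = (-174624 + 7*((24 + 16)/(2 + 16))²) + 182881 = (-174624 + 7*(40/18)²) + 182881 = (-174624 + 7*((1/18)*40)²) + 182881 = (-174624 + 7*(20/9)²) + 182881 = (-174624 + 7*(400/81)) + 182881 = (-174624 + 2800/81) + 182881 = -14141744/81 + 182881 = 671617/81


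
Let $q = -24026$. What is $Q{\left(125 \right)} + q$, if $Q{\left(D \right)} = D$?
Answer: $-23901$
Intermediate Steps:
$Q{\left(125 \right)} + q = 125 - 24026 = -23901$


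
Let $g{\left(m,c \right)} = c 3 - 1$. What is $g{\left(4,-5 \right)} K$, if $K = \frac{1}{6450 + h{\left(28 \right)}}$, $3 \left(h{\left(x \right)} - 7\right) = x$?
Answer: $- \frac{48}{19399} \approx -0.0024744$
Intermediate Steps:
$h{\left(x \right)} = 7 + \frac{x}{3}$
$g{\left(m,c \right)} = -1 + 3 c$ ($g{\left(m,c \right)} = 3 c - 1 = -1 + 3 c$)
$K = \frac{3}{19399}$ ($K = \frac{1}{6450 + \left(7 + \frac{1}{3} \cdot 28\right)} = \frac{1}{6450 + \left(7 + \frac{28}{3}\right)} = \frac{1}{6450 + \frac{49}{3}} = \frac{1}{\frac{19399}{3}} = \frac{3}{19399} \approx 0.00015465$)
$g{\left(4,-5 \right)} K = \left(-1 + 3 \left(-5\right)\right) \frac{3}{19399} = \left(-1 - 15\right) \frac{3}{19399} = \left(-16\right) \frac{3}{19399} = - \frac{48}{19399}$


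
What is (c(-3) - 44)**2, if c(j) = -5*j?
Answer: 841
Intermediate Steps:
(c(-3) - 44)**2 = (-5*(-3) - 44)**2 = (15 - 44)**2 = (-29)**2 = 841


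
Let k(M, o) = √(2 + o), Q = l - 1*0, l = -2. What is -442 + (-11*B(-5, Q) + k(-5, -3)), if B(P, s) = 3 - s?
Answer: -497 + I ≈ -497.0 + 1.0*I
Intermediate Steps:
Q = -2 (Q = -2 - 1*0 = -2 + 0 = -2)
-442 + (-11*B(-5, Q) + k(-5, -3)) = -442 + (-11*(3 - 1*(-2)) + √(2 - 3)) = -442 + (-11*(3 + 2) + √(-1)) = -442 + (-11*5 + I) = -442 + (-55 + I) = -497 + I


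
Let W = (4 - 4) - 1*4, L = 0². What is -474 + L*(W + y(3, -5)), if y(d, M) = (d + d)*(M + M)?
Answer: -474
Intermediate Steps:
L = 0
y(d, M) = 4*M*d (y(d, M) = (2*d)*(2*M) = 4*M*d)
W = -4 (W = 0 - 4 = -4)
-474 + L*(W + y(3, -5)) = -474 + 0*(-4 + 4*(-5)*3) = -474 + 0*(-4 - 60) = -474 + 0*(-64) = -474 + 0 = -474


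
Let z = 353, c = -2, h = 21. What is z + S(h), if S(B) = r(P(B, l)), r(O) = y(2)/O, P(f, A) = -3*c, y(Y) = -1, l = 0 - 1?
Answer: 2117/6 ≈ 352.83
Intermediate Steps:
l = -1
P(f, A) = 6 (P(f, A) = -3*(-2) = 6)
r(O) = -1/O
S(B) = -⅙ (S(B) = -1/6 = -1*⅙ = -⅙)
z + S(h) = 353 - ⅙ = 2117/6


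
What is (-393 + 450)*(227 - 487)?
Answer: -14820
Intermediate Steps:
(-393 + 450)*(227 - 487) = 57*(-260) = -14820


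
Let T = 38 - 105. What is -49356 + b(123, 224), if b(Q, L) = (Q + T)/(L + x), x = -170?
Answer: -1332584/27 ≈ -49355.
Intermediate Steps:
T = -67
b(Q, L) = (-67 + Q)/(-170 + L) (b(Q, L) = (Q - 67)/(L - 170) = (-67 + Q)/(-170 + L))
-49356 + b(123, 224) = -49356 + (-67 + 123)/(-170 + 224) = -49356 + 56/54 = -49356 + (1/54)*56 = -49356 + 28/27 = -1332584/27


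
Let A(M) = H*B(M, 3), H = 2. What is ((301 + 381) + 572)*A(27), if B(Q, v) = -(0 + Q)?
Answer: -67716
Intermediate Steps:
B(Q, v) = -Q
A(M) = -2*M (A(M) = 2*(-M) = -2*M)
((301 + 381) + 572)*A(27) = ((301 + 381) + 572)*(-2*27) = (682 + 572)*(-54) = 1254*(-54) = -67716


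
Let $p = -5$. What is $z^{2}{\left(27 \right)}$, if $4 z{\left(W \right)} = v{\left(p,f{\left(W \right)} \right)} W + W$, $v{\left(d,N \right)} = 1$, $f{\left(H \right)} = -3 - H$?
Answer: $\frac{729}{4} \approx 182.25$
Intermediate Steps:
$z{\left(W \right)} = \frac{W}{2}$ ($z{\left(W \right)} = \frac{1 W + W}{4} = \frac{W + W}{4} = \frac{2 W}{4} = \frac{W}{2}$)
$z^{2}{\left(27 \right)} = \left(\frac{1}{2} \cdot 27\right)^{2} = \left(\frac{27}{2}\right)^{2} = \frac{729}{4}$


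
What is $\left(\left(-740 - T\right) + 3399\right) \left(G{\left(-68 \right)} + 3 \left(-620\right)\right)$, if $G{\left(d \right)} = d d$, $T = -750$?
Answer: $9422476$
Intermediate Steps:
$G{\left(d \right)} = d^{2}$
$\left(\left(-740 - T\right) + 3399\right) \left(G{\left(-68 \right)} + 3 \left(-620\right)\right) = \left(\left(-740 - -750\right) + 3399\right) \left(\left(-68\right)^{2} + 3 \left(-620\right)\right) = \left(\left(-740 + 750\right) + 3399\right) \left(4624 - 1860\right) = \left(10 + 3399\right) 2764 = 3409 \cdot 2764 = 9422476$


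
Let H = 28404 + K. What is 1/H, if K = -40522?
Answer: -1/12118 ≈ -8.2522e-5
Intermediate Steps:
H = -12118 (H = 28404 - 40522 = -12118)
1/H = 1/(-12118) = -1/12118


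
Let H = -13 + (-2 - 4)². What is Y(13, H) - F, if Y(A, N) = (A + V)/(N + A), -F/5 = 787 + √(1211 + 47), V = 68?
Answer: 15749/4 + 5*√1258 ≈ 4114.6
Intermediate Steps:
H = 23 (H = -13 + (-6)² = -13 + 36 = 23)
F = -3935 - 5*√1258 (F = -5*(787 + √(1211 + 47)) = -5*(787 + √1258) = -3935 - 5*√1258 ≈ -4112.3)
Y(A, N) = (68 + A)/(A + N) (Y(A, N) = (A + 68)/(N + A) = (68 + A)/(A + N))
Y(13, H) - F = (68 + 13)/(13 + 23) - (-3935 - 5*√1258) = 81/36 + (3935 + 5*√1258) = (1/36)*81 + (3935 + 5*√1258) = 9/4 + (3935 + 5*√1258) = 15749/4 + 5*√1258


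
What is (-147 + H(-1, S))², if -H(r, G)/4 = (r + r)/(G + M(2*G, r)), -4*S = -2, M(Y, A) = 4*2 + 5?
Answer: 15626209/729 ≈ 21435.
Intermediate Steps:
M(Y, A) = 13 (M(Y, A) = 8 + 5 = 13)
S = ½ (S = -¼*(-2) = ½ ≈ 0.50000)
H(r, G) = -8*r/(13 + G) (H(r, G) = -4*(r + r)/(G + 13) = -4*2*r/(13 + G) = -8*r/(13 + G))
(-147 + H(-1, S))² = (-147 - 8*(-1)/(13 + ½))² = (-147 - 8*(-1)/27/2)² = (-147 - 8*(-1)*2/27)² = (-147 + 16/27)² = (-3953/27)² = 15626209/729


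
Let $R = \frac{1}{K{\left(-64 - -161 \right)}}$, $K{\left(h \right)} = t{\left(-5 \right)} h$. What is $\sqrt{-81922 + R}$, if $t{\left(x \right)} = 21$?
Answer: $\frac{i \sqrt{339924605181}}{2037} \approx 286.22 i$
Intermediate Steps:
$K{\left(h \right)} = 21 h$
$R = \frac{1}{2037}$ ($R = \frac{1}{21 \left(-64 - -161\right)} = \frac{1}{21 \left(-64 + 161\right)} = \frac{1}{21 \cdot 97} = \frac{1}{2037} \approx 0.00049092$)
$\sqrt{-81922 + R} = \sqrt{-81922 + \frac{1}{2037}} = \sqrt{- \frac{166875113}{2037}} = \frac{i \sqrt{339924605181}}{2037}$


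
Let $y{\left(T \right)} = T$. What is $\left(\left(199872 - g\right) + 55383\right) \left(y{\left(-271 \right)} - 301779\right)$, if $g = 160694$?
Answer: $-28562150050$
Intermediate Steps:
$\left(\left(199872 - g\right) + 55383\right) \left(y{\left(-271 \right)} - 301779\right) = \left(\left(199872 - 160694\right) + 55383\right) \left(-271 - 301779\right) = \left(\left(199872 - 160694\right) + 55383\right) \left(-302050\right) = \left(39178 + 55383\right) \left(-302050\right) = 94561 \left(-302050\right) = -28562150050$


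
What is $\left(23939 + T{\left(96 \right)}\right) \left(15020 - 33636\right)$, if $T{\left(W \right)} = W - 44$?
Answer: $-446616456$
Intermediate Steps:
$T{\left(W \right)} = -44 + W$
$\left(23939 + T{\left(96 \right)}\right) \left(15020 - 33636\right) = \left(23939 + \left(-44 + 96\right)\right) \left(15020 - 33636\right) = \left(23939 + 52\right) \left(-18616\right) = 23991 \left(-18616\right) = -446616456$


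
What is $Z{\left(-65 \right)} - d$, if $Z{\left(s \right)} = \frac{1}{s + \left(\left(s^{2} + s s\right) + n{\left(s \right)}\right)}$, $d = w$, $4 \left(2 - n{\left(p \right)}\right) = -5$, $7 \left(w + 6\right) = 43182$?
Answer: $- \frac{1447476392}{234871} \approx -6162.9$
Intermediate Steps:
$w = \frac{43140}{7}$ ($w = -6 + \frac{1}{7} \cdot 43182 = -6 + \frac{43182}{7} = \frac{43140}{7} \approx 6162.9$)
$n{\left(p \right)} = \frac{13}{4}$ ($n{\left(p \right)} = 2 - - \frac{5}{4} = 2 + \frac{5}{4} = \frac{13}{4}$)
$d = \frac{43140}{7} \approx 6162.9$
$Z{\left(s \right)} = \frac{1}{\frac{13}{4} + s + 2 s^{2}}$ ($Z{\left(s \right)} = \frac{1}{s + \left(\left(s^{2} + s s\right) + \frac{13}{4}\right)} = \frac{1}{s + \left(\left(s^{2} + s^{2}\right) + \frac{13}{4}\right)} = \frac{1}{s + \left(2 s^{2} + \frac{13}{4}\right)} = \frac{1}{s + \left(\frac{13}{4} + 2 s^{2}\right)} = \frac{1}{\frac{13}{4} + s + 2 s^{2}}$)
$Z{\left(-65 \right)} - d = \frac{4}{13 + 4 \left(-65\right) + 8 \left(-65\right)^{2}} - \frac{43140}{7} = \frac{4}{13 - 260 + 8 \cdot 4225} - \frac{43140}{7} = \frac{4}{13 - 260 + 33800} - \frac{43140}{7} = \frac{4}{33553} - \frac{43140}{7} = - \frac{1447476392}{234871}$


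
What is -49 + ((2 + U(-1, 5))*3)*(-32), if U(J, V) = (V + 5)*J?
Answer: 719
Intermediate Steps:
U(J, V) = J*(5 + V) (U(J, V) = (5 + V)*J = J*(5 + V))
-49 + ((2 + U(-1, 5))*3)*(-32) = -49 + ((2 - (5 + 5))*3)*(-32) = -49 + ((2 - 1*10)*3)*(-32) = -49 + ((2 - 10)*3)*(-32) = -49 - 8*3*(-32) = -49 - 24*(-32) = -49 + 768 = 719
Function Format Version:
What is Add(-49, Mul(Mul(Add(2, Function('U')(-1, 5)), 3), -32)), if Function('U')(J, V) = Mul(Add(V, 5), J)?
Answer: 719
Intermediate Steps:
Function('U')(J, V) = Mul(J, Add(5, V)) (Function('U')(J, V) = Mul(Add(5, V), J) = Mul(J, Add(5, V)))
Add(-49, Mul(Mul(Add(2, Function('U')(-1, 5)), 3), -32)) = Add(-49, Mul(Mul(Add(2, Mul(-1, Add(5, 5))), 3), -32)) = Add(-49, Mul(Mul(Add(2, Mul(-1, 10)), 3), -32)) = Add(-49, Mul(Mul(Add(2, -10), 3), -32)) = Add(-49, Mul(Mul(-8, 3), -32)) = Add(-49, Mul(-24, -32)) = Add(-49, 768) = 719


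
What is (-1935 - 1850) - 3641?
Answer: -7426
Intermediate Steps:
(-1935 - 1850) - 3641 = -3785 - 3641 = -7426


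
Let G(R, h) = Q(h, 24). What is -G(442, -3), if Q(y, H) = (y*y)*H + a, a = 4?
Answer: -220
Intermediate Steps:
Q(y, H) = 4 + H*y² (Q(y, H) = (y*y)*H + 4 = y²*H + 4 = H*y² + 4 = 4 + H*y²)
G(R, h) = 4 + 24*h²
-G(442, -3) = -(4 + 24*(-3)²) = -(4 + 24*9) = -(4 + 216) = -1*220 = -220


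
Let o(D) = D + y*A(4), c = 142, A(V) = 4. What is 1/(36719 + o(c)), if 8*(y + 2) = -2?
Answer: 1/36852 ≈ 2.7136e-5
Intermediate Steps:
y = -9/4 (y = -2 + (⅛)*(-2) = -2 - ¼ = -9/4 ≈ -2.2500)
o(D) = -9 + D (o(D) = D - 9/4*4 = D - 9 = -9 + D)
1/(36719 + o(c)) = 1/(36719 + (-9 + 142)) = 1/(36719 + 133) = 1/36852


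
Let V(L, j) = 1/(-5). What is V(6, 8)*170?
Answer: -34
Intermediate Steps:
V(L, j) = -1/5
V(6, 8)*170 = -1/5*170 = -34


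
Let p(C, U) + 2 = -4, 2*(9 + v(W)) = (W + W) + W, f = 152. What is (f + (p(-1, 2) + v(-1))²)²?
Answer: 2879809/16 ≈ 1.7999e+5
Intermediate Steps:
v(W) = -9 + 3*W/2 (v(W) = -9 + ((W + W) + W)/2 = -9 + (2*W + W)/2 = -9 + (3*W)/2 = -9 + 3*W/2)
p(C, U) = -6 (p(C, U) = -2 - 4 = -6)
(f + (p(-1, 2) + v(-1))²)² = (152 + (-6 + (-9 + (3/2)*(-1)))²)² = (152 + (-6 + (-9 - 3/2))²)² = (152 + (-6 - 21/2)²)² = (152 + (-33/2)²)² = (152 + 1089/4)² = (1697/4)² = 2879809/16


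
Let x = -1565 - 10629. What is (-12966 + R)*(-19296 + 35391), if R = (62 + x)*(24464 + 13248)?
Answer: -7364025020250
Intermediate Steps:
x = -12194
R = -457521984 (R = (62 - 12194)*(24464 + 13248) = -12132*37712 = -457521984)
(-12966 + R)*(-19296 + 35391) = (-12966 - 457521984)*(-19296 + 35391) = -457534950*16095 = -7364025020250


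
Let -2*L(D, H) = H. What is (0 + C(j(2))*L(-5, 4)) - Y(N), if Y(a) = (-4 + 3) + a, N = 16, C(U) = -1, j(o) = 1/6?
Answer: -13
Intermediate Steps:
j(o) = ⅙
L(D, H) = -H/2
Y(a) = -1 + a
(0 + C(j(2))*L(-5, 4)) - Y(N) = (0 - (-1)*4/2) - (-1 + 16) = (0 - 1*(-2)) - 1*15 = (0 + 2) - 15 = 2 - 15 = -13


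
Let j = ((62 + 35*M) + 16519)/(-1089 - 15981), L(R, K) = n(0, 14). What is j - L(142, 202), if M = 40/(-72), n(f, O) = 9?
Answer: -765862/76815 ≈ -9.9702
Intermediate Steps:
L(R, K) = 9
M = -5/9 (M = 40*(-1/72) = -5/9 ≈ -0.55556)
j = -74527/76815 (j = ((62 + 35*(-5/9)) + 16519)/(-1089 - 15981) = ((62 - 175/9) + 16519)/(-17070) = (383/9 + 16519)*(-1/17070) = (149054/9)*(-1/17070) = -74527/76815 ≈ -0.97021)
j - L(142, 202) = -74527/76815 - 1*9 = -74527/76815 - 9 = -765862/76815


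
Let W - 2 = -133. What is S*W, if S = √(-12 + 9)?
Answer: -131*I*√3 ≈ -226.9*I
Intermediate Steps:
W = -131 (W = 2 - 133 = -131)
S = I*√3 (S = √(-3) = I*√3 ≈ 1.732*I)
S*W = (I*√3)*(-131) = -131*I*√3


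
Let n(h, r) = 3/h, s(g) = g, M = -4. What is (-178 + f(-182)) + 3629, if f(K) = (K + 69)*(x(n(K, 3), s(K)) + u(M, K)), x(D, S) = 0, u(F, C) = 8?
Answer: 2547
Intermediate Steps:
f(K) = 552 + 8*K (f(K) = (K + 69)*(0 + 8) = (69 + K)*8 = 552 + 8*K)
(-178 + f(-182)) + 3629 = (-178 + (552 + 8*(-182))) + 3629 = (-178 + (552 - 1456)) + 3629 = (-178 - 904) + 3629 = -1082 + 3629 = 2547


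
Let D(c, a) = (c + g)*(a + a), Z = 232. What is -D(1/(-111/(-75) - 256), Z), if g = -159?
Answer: 469448288/6363 ≈ 73778.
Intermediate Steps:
D(c, a) = 2*a*(-159 + c) (D(c, a) = (c - 159)*(a + a) = (-159 + c)*(2*a) = 2*a*(-159 + c))
-D(1/(-111/(-75) - 256), Z) = -2*232*(-159 + 1/(-111/(-75) - 256)) = -2*232*(-159 + 1/(-111*(-1/75) - 256)) = -2*232*(-159 + 1/(37/25 - 256)) = -2*232*(-159 + 1/(-6363/25)) = -2*232*(-159 - 25/6363) = -2*232*(-1011742)/6363 = -1*(-469448288/6363) = 469448288/6363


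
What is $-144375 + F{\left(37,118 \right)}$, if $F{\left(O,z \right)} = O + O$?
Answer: $-144301$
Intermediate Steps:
$F{\left(O,z \right)} = 2 O$
$-144375 + F{\left(37,118 \right)} = -144375 + 2 \cdot 37 = -144375 + 74 = -144301$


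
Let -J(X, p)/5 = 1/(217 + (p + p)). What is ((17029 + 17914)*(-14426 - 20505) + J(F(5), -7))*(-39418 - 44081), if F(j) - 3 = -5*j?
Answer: 20689429681165596/203 ≈ 1.0192e+14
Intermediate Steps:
F(j) = 3 - 5*j
J(X, p) = -5/(217 + 2*p) (J(X, p) = -5/(217 + (p + p)) = -5/(217 + 2*p))
((17029 + 17914)*(-14426 - 20505) + J(F(5), -7))*(-39418 - 44081) = ((17029 + 17914)*(-14426 - 20505) - 5/(217 + 2*(-7)))*(-39418 - 44081) = (34943*(-34931) - 5/(217 - 14))*(-83499) = (-1220593933 - 5/203)*(-83499) = -247780568404/203*(-83499) = 20689429681165596/203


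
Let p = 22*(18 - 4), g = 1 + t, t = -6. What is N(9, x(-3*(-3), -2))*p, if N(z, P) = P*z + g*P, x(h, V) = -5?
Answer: -6160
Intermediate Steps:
g = -5 (g = 1 - 6 = -5)
N(z, P) = -5*P + P*z (N(z, P) = P*z - 5*P = -5*P + P*z)
p = 308 (p = 22*14 = 308)
N(9, x(-3*(-3), -2))*p = -5*(-5 + 9)*308 = -5*4*308 = -20*308 = -6160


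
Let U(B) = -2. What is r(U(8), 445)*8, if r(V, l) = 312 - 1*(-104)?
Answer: 3328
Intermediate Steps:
r(V, l) = 416 (r(V, l) = 312 + 104 = 416)
r(U(8), 445)*8 = 416*8 = 3328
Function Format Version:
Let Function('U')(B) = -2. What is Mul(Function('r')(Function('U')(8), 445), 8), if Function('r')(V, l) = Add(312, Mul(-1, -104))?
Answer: 3328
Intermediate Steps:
Function('r')(V, l) = 416 (Function('r')(V, l) = Add(312, 104) = 416)
Mul(Function('r')(Function('U')(8), 445), 8) = Mul(416, 8) = 3328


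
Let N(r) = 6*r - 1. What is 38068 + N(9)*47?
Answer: 40559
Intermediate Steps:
N(r) = -1 + 6*r
38068 + N(9)*47 = 38068 + (-1 + 6*9)*47 = 38068 + (-1 + 54)*47 = 38068 + 53*47 = 38068 + 2491 = 40559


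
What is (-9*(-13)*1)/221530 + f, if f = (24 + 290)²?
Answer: 21841971997/221530 ≈ 98596.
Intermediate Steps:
f = 98596 (f = 314² = 98596)
(-9*(-13)*1)/221530 + f = (-9*(-13)*1)/221530 + 98596 = (117*1)*(1/221530) + 98596 = 117*(1/221530) + 98596 = 117/221530 + 98596 = 21841971997/221530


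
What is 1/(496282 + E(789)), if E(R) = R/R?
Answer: 1/496283 ≈ 2.0150e-6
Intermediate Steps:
E(R) = 1
1/(496282 + E(789)) = 1/(496282 + 1) = 1/496283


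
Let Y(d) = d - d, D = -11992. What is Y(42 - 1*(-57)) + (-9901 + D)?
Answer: -21893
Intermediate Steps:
Y(d) = 0
Y(42 - 1*(-57)) + (-9901 + D) = 0 + (-9901 - 11992) = 0 - 21893 = -21893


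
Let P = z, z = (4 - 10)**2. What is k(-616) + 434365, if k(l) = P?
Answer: 434401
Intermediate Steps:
z = 36 (z = (-6)**2 = 36)
P = 36
k(l) = 36
k(-616) + 434365 = 36 + 434365 = 434401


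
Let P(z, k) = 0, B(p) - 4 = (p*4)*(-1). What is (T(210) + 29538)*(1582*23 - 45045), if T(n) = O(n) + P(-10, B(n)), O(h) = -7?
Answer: -255708929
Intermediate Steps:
B(p) = 4 - 4*p (B(p) = 4 + (p*4)*(-1) = 4 + (4*p)*(-1) = 4 - 4*p)
T(n) = -7 (T(n) = -7 + 0 = -7)
(T(210) + 29538)*(1582*23 - 45045) = (-7 + 29538)*(1582*23 - 45045) = 29531*(36386 - 45045) = 29531*(-8659) = -255708929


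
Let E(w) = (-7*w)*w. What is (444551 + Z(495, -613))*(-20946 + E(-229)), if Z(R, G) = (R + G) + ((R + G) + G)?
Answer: -172171018166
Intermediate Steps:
Z(R, G) = 2*R + 3*G (Z(R, G) = (G + R) + ((G + R) + G) = (G + R) + (R + 2*G) = 2*R + 3*G)
E(w) = -7*w²
(444551 + Z(495, -613))*(-20946 + E(-229)) = (444551 + (2*495 + 3*(-613)))*(-20946 - 7*(-229)²) = (444551 + (990 - 1839))*(-20946 - 7*52441) = (444551 - 849)*(-20946 - 367087) = 443702*(-388033) = -172171018166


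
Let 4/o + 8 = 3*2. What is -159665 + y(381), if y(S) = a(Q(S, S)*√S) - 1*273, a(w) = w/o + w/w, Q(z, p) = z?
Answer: -159937 - 381*√381/2 ≈ -1.6366e+5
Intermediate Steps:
o = -2 (o = 4/(-8 + 3*2) = 4/(-8 + 6) = 4/(-2) = 4*(-½) = -2)
a(w) = 1 - w/2 (a(w) = w/(-2) + w/w = w*(-½) + 1 = -w/2 + 1 = 1 - w/2)
y(S) = -272 - S^(3/2)/2 (y(S) = (1 - S*√S/2) - 1*273 = (1 - S^(3/2)/2) - 273 = -272 - S^(3/2)/2)
-159665 + y(381) = -159665 + (-272 - 381*√381/2) = -159937 - 381*√381/2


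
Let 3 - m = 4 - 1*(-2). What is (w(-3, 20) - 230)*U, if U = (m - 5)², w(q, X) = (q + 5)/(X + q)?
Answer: -250112/17 ≈ -14712.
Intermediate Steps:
w(q, X) = (5 + q)/(X + q)
m = -3 (m = 3 - (4 - 1*(-2)) = 3 - (4 + 2) = 3 - 1*6 = 3 - 6 = -3)
U = 64 (U = (-3 - 5)² = (-8)² = 64)
(w(-3, 20) - 230)*U = ((5 - 3)/(20 - 3) - 230)*64 = (2/17 - 230)*64 = -3908/17*64 = -250112/17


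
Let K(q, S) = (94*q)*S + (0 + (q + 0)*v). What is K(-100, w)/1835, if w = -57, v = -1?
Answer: 107180/367 ≈ 292.04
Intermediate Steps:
K(q, S) = -q + 94*S*q (K(q, S) = (94*q)*S + (0 + (q + 0)*(-1)) = 94*S*q + (0 + q*(-1)) = 94*S*q + (0 - q) = 94*S*q - q = -q + 94*S*q)
K(-100, w)/1835 = -100*(-1 + 94*(-57))/1835 = -100*(-1 - 5358)*(1/1835) = -100*(-5359)*(1/1835) = 535900*(1/1835) = 107180/367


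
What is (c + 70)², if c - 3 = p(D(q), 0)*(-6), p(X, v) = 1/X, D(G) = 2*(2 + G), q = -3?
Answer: 5776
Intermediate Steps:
D(G) = 4 + 2*G
c = 6 (c = 3 - 6/(4 + 2*(-3)) = 3 - 6/(4 - 6) = 3 - 6/(-2) = 3 - ½*(-6) = 3 + 3 = 6)
(c + 70)² = (6 + 70)² = 76² = 5776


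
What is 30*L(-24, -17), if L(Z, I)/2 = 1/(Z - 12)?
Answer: -5/3 ≈ -1.6667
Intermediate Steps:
L(Z, I) = 2/(-12 + Z) (L(Z, I) = 2/(Z - 12) = 2/(-12 + Z))
30*L(-24, -17) = 30*(2/(-12 - 24)) = 30*(2/(-36)) = 30*(2*(-1/36)) = 30*(-1/18) = -5/3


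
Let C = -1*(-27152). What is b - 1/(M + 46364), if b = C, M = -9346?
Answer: 1005112735/37018 ≈ 27152.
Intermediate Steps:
C = 27152
b = 27152
b - 1/(M + 46364) = 27152 - 1/(-9346 + 46364) = 27152 - 1/37018 = 1005112735/37018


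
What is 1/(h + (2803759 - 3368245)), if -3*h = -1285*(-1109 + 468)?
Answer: -3/2517143 ≈ -1.1918e-6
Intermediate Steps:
h = -823685/3 (h = -(-1285)*(-1109 + 468)/3 = -(-1285)*(-641)/3 = -1/3*823685 = -823685/3 ≈ -2.7456e+5)
1/(h + (2803759 - 3368245)) = 1/(-823685/3 + (2803759 - 3368245)) = 1/(-823685/3 - 564486) = 1/(-2517143/3) = -3/2517143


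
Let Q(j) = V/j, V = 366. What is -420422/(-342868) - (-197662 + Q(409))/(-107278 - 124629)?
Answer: 6079199508065/16260508556942 ≈ 0.37386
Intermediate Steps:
Q(j) = 366/j
-420422/(-342868) - (-197662 + Q(409))/(-107278 - 124629) = -420422/(-342868) - (-197662 + 366/409)/(-107278 - 124629) = -420422*(-1/342868) - (-197662 + 366*(1/409))/(-231907) = 210211/171434 - (-197662 + 366/409)*(-1)/231907 = 210211/171434 - (-80843392)*(-1)/(409*231907) = 210211/171434 - 1*80843392/94849963 = 210211/171434 - 80843392/94849963 = 6079199508065/16260508556942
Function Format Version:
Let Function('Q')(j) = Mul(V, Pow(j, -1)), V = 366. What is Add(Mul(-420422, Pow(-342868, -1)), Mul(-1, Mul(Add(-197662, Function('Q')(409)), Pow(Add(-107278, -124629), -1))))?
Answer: Rational(6079199508065, 16260508556942) ≈ 0.37386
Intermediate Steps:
Function('Q')(j) = Mul(366, Pow(j, -1))
Add(Mul(-420422, Pow(-342868, -1)), Mul(-1, Mul(Add(-197662, Function('Q')(409)), Pow(Add(-107278, -124629), -1)))) = Add(Mul(-420422, Pow(-342868, -1)), Mul(-1, Mul(Add(-197662, Mul(366, Pow(409, -1))), Pow(Add(-107278, -124629), -1)))) = Add(Mul(-420422, Rational(-1, 342868)), Mul(-1, Mul(Add(-197662, Mul(366, Rational(1, 409))), Pow(-231907, -1)))) = Add(Rational(210211, 171434), Mul(-1, Mul(Add(-197662, Rational(366, 409)), Rational(-1, 231907)))) = Add(Rational(210211, 171434), Mul(-1, Mul(Rational(-80843392, 409), Rational(-1, 231907)))) = Add(Rational(210211, 171434), Mul(-1, Rational(80843392, 94849963))) = Add(Rational(210211, 171434), Rational(-80843392, 94849963)) = Rational(6079199508065, 16260508556942)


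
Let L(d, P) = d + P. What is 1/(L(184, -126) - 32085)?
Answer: -1/32027 ≈ -3.1224e-5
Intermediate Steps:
L(d, P) = P + d
1/(L(184, -126) - 32085) = 1/((-126 + 184) - 32085) = 1/(58 - 32085) = 1/(-32027) = -1/32027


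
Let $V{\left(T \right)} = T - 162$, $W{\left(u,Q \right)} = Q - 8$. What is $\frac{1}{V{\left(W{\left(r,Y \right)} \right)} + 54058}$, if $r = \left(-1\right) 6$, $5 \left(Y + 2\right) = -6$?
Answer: $\frac{5}{269424} \approx 1.8558 \cdot 10^{-5}$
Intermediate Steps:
$Y = - \frac{16}{5}$ ($Y = -2 + \frac{1}{5} \left(-6\right) = -2 - \frac{6}{5} = - \frac{16}{5} \approx -3.2$)
$r = -6$
$W{\left(u,Q \right)} = -8 + Q$
$V{\left(T \right)} = -162 + T$
$\frac{1}{V{\left(W{\left(r,Y \right)} \right)} + 54058} = \frac{1}{\left(-162 - \frac{56}{5}\right) + 54058} = \frac{1}{- \frac{866}{5} + 54058} = \frac{1}{\frac{269424}{5}} = \frac{5}{269424}$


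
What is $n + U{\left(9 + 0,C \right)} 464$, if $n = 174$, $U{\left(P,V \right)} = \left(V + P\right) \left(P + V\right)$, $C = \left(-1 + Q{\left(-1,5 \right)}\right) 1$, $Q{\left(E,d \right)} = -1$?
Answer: $22910$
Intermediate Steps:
$C = -2$ ($C = \left(-1 - 1\right) 1 = \left(-2\right) 1 = -2$)
$U{\left(P,V \right)} = \left(P + V\right)^{2}$ ($U{\left(P,V \right)} = \left(P + V\right) \left(P + V\right) = \left(P + V\right)^{2}$)
$n + U{\left(9 + 0,C \right)} 464 = 174 + \left(\left(9 + 0\right) - 2\right)^{2} \cdot 464 = 174 + \left(9 - 2\right)^{2} \cdot 464 = 174 + 7^{2} \cdot 464 = 174 + 49 \cdot 464 = 174 + 22736 = 22910$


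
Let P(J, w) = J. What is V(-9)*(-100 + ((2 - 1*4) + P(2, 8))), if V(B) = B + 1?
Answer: 800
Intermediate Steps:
V(B) = 1 + B
V(-9)*(-100 + ((2 - 1*4) + P(2, 8))) = (1 - 9)*(-100 + ((2 - 1*4) + 2)) = -8*(-100 + ((2 - 4) + 2)) = -8*(-100 + (-2 + 2)) = -8*(-100 + 0) = -8*(-100) = 800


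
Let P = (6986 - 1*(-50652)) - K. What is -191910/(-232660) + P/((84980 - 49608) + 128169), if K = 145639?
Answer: 1091084065/3804944906 ≈ 0.28675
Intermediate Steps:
P = -88001 (P = (6986 - 1*(-50652)) - 1*145639 = (6986 + 50652) - 145639 = 57638 - 145639 = -88001)
-191910/(-232660) + P/((84980 - 49608) + 128169) = -191910/(-232660) - 88001/((84980 - 49608) + 128169) = -191910*(-1/232660) - 88001/(35372 + 128169) = 19191/23266 - 88001/163541 = 1091084065/3804944906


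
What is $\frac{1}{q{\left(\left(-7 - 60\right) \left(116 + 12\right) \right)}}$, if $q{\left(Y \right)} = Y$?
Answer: $- \frac{1}{8576} \approx -0.0001166$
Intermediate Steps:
$\frac{1}{q{\left(\left(-7 - 60\right) \left(116 + 12\right) \right)}} = \frac{1}{\left(-7 - 60\right) \left(116 + 12\right)} = \frac{1}{\left(-67\right) 128} = \frac{1}{-8576} = - \frac{1}{8576}$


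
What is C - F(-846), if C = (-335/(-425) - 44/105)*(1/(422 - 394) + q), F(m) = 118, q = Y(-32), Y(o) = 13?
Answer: -1131421/9996 ≈ -113.19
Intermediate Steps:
q = 13
C = 48107/9996 (C = (-335/(-425) - 44/105)*(1/(422 - 394) + 13) = (-335*(-1/425) - 44*1/105)*(1/28 + 13) = (67/85 - 44/105)*(1/28 + 13) = (659/1785)*(365/28) = 48107/9996 ≈ 4.8126)
C - F(-846) = 48107/9996 - 1*118 = 48107/9996 - 118 = -1131421/9996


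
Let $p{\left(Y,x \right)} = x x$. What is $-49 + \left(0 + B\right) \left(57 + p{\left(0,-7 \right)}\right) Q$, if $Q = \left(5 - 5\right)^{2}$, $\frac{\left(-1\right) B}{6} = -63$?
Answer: $-49$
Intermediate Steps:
$p{\left(Y,x \right)} = x^{2}$
$B = 378$ ($B = \left(-6\right) \left(-63\right) = 378$)
$Q = 0$ ($Q = 0^{2} = 0$)
$-49 + \left(0 + B\right) \left(57 + p{\left(0,-7 \right)}\right) Q = -49 + \left(0 + 378\right) \left(57 + \left(-7\right)^{2}\right) 0 = -49 + 378 \left(57 + 49\right) 0 = -49 + 378 \cdot 106 \cdot 0 = -49 + 40068 \cdot 0 = -49 + 0 = -49$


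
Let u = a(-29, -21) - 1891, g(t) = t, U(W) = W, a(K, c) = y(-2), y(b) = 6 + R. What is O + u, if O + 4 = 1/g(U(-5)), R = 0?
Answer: -9446/5 ≈ -1889.2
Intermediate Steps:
y(b) = 6 (y(b) = 6 + 0 = 6)
a(K, c) = 6
u = -1885 (u = 6 - 1891 = -1885)
O = -21/5 (O = -4 + 1/(-5) = -4 - ⅕ = -21/5 ≈ -4.2000)
O + u = -21/5 - 1885 = -9446/5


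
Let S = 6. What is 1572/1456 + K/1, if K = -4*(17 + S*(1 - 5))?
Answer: 10585/364 ≈ 29.080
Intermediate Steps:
K = 28 (K = -4*(17 + 6*(1 - 5)) = -4*(17 + 6*(-4)) = -4*(17 - 24) = -4*(-7) = 28)
1572/1456 + K/1 = 1572/1456 + 28/1 = 1572*(1/1456) + 28*1 = 393/364 + 28 = 10585/364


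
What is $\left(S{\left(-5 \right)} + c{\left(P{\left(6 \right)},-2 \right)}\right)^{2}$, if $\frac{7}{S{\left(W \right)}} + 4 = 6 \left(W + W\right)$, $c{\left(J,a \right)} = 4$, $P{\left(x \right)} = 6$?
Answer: $\frac{62001}{4096} \approx 15.137$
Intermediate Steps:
$S{\left(W \right)} = \frac{7}{-4 + 12 W}$ ($S{\left(W \right)} = \frac{7}{-4 + 6 \left(W + W\right)} = \frac{7}{-4 + 6 \cdot 2 W} = \frac{7}{-4 + 12 W}$)
$\left(S{\left(-5 \right)} + c{\left(P{\left(6 \right)},-2 \right)}\right)^{2} = \left(\frac{7}{4 \left(-1 + 3 \left(-5\right)\right)} + 4\right)^{2} = \left(\frac{7}{4 \left(-1 - 15\right)} + 4\right)^{2} = \left(\frac{7}{4 \left(-16\right)} + 4\right)^{2} = \left(\frac{7}{4} \left(- \frac{1}{16}\right) + 4\right)^{2} = \left(- \frac{7}{64} + 4\right)^{2} = \left(\frac{249}{64}\right)^{2} = \frac{62001}{4096}$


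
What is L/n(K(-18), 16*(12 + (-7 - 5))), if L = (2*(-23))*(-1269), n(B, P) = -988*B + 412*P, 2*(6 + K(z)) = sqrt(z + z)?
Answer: 9729/1235 + 9729*I/2470 ≈ 7.8777 + 3.9389*I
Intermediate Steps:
K(z) = -6 + sqrt(2)*sqrt(z)/2 (K(z) = -6 + sqrt(z + z)/2 = -6 + sqrt(2*z)/2 = -6 + (sqrt(2)*sqrt(z))/2 = -6 + sqrt(2)*sqrt(z)/2)
L = 58374 (L = -46*(-1269) = 58374)
L/n(K(-18), 16*(12 + (-7 - 5))) = 58374/(-988*(-6 + sqrt(2)*sqrt(-18)/2) + 412*(16*(12 + (-7 - 5)))) = 58374/(-988*(-6 + sqrt(2)*(3*I*sqrt(2))/2) + 412*(16*(12 - 12))) = 58374/(-988*(-6 + 3*I) + 412*(16*0)) = 58374/((5928 - 2964*I) + 412*0) = 58374/((5928 - 2964*I) + 0) = 58374/(5928 - 2964*I) = 58374*((5928 + 2964*I)/43926480) = 3243*(5928 + 2964*I)/2440360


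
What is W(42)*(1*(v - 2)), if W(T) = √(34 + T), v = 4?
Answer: 4*√19 ≈ 17.436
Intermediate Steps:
W(42)*(1*(v - 2)) = √(34 + 42)*(1*(4 - 2)) = √76*(1*2) = (2*√19)*2 = 4*√19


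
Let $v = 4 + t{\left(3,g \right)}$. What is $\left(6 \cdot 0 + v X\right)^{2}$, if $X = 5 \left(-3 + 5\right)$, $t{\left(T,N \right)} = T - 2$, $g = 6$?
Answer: $2500$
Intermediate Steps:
$t{\left(T,N \right)} = -2 + T$
$X = 10$ ($X = 5 \cdot 2 = 10$)
$v = 5$ ($v = 4 + \left(-2 + 3\right) = 4 + 1 = 5$)
$\left(6 \cdot 0 + v X\right)^{2} = \left(6 \cdot 0 + 5 \cdot 10\right)^{2} = \left(0 + 50\right)^{2} = 50^{2} = 2500$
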